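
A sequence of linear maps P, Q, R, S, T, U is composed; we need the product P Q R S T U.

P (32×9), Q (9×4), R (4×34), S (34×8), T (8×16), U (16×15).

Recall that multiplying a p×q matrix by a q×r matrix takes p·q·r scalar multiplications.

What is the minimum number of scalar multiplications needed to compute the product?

5632

Adjacent pairs: PQ = 32·9·4 = 1152; QR = 9·4·34 = 1224; RS = 4·34·8 = 1088; ST = 34·8·16 = 4352; TU = 8·16·15 = 1920.
Length 3: P..R: k=1: 0+1224+32·9·34=11016; k=2: 1152+0+32·4·34=5504 → min 5504 | Q..S: k=2: 0+1088+9·4·8=1376; k=3: 1224+0+9·34·8=3672 → min 1376 | R..T: k=3: 0+4352+4·34·16=6528; k=4: 1088+0+4·8·16=1600 → min 1600 | S..U: k=4: 0+1920+34·8·15=6000; k=5: 4352+0+34·16·15=12512 → min 6000.
Length 4: P..S: k=1: 0+1376+32·9·8=3680; k=2: 1152+1088+32·4·8=3264; k=3: 5504+0+32·34·8=14208 → min 3264 | Q..T: k=2: 0+1600+9·4·16=2176; k=3: 1224+4352+9·34·16=10472; k=4: 1376+0+9·8·16=2528 → min 2176 | R..U: k=3: 0+6000+4·34·15=8040; k=4: 1088+1920+4·8·15=3488; k=5: 1600+0+4·16·15=2560 → min 2560.
Length 5: P..T: k=1: 0+2176+32·9·16=6784; k=2: 1152+1600+32·4·16=4800; k=3: 5504+4352+32·34·16=27264; k=4: 3264+0+32·8·16=7360 → min 4800 | Q..U: k=2: 0+2560+9·4·15=3100; k=3: 1224+6000+9·34·15=11814; k=4: 1376+1920+9·8·15=4376; k=5: 2176+0+9·16·15=4336 → min 3100.
Length 6: P..U: k=1: 0+3100+32·9·15=7420; k=2: 1152+2560+32·4·15=5632; k=3: 5504+6000+32·34·15=27824; k=4: 3264+1920+32·8·15=9024; k=5: 4800+0+32·16·15=12480 → min 5632.
Optimal order: ((P Q) (((R S) T) U)) with cost 5632.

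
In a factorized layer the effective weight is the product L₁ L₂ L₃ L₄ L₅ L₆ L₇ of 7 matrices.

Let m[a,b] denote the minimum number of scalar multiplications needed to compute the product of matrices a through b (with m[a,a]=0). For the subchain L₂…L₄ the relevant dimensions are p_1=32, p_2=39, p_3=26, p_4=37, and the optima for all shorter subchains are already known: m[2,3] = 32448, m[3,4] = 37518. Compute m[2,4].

m[2,4] = min over k∈[2,3] of m[2,k]+m[k+1,4]+p_{1}·p_k·p_{4}.
k=2: 0 + 37518 + 32·39·37 = 83694; k=3: 32448 + 0 + 32·26·37 = 63232.
Minimum: 63232 at k=3.

63232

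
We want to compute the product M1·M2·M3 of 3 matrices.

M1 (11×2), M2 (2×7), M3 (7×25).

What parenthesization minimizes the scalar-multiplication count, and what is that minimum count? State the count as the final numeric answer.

900

(M1·(M2·M3)): cost 900.
((M1·M2)·M3): cost 2079.
Optimal: (M1·(M2·M3)) with cost 900.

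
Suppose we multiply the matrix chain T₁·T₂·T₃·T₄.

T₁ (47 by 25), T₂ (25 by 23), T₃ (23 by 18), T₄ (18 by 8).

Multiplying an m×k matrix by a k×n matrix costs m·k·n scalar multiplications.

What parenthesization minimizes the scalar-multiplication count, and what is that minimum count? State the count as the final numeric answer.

17312

Adjacent pairs: T₁T₂ = 47·25·23 = 27025; T₂T₃ = 25·23·18 = 10350; T₃T₄ = 23·18·8 = 3312.
Length 3: T₁..T₃: k=1: 0+10350+47·25·18=31500; k=2: 27025+0+47·23·18=46483 → min 31500 | T₂..T₄: k=2: 0+3312+25·23·8=7912; k=3: 10350+0+25·18·8=13950 → min 7912.
Length 4: T₁..T₄: k=1: 0+7912+47·25·8=17312; k=2: 27025+3312+47·23·8=38985; k=3: 31500+0+47·18·8=38268 → min 17312.
Optimal parenthesization: (T₁·(T₂·(T₃·T₄))) with cost 17312.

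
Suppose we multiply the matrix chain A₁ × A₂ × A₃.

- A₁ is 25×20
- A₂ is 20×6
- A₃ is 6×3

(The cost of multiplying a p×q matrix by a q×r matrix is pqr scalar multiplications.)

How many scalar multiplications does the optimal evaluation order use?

1860

Order (A₁ × (A₂ × A₃)): (A₂ × A₃): 20×6 by 6×3 → 20×3, cost 20·6·3 = 360; (A₁ × (A₂ × A₃)): 25×20 by 20×3 → 25×3, cost 25·20·3 = 1500; cumulative 1860. Total 1860.
Order ((A₁ × A₂) × A₃): (A₁ × A₂): 25×20 by 20×6 → 25×6, cost 25·20·6 = 3000; ((A₁ × A₂) × A₃): 25×6 by 6×3 → 25×3, cost 25·6·3 = 450; cumulative 3450. Total 3450.
Minimum: 1860.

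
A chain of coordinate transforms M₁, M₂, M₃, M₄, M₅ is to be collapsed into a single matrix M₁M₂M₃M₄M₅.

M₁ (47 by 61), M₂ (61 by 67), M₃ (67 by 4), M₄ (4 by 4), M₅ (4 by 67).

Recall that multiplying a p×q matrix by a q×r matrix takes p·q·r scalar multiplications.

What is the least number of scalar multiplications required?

Adjacent pairs: M₁M₂ = 47·61·67 = 192089; M₂M₃ = 61·67·4 = 16348; M₃M₄ = 67·4·4 = 1072; M₄M₅ = 4·4·67 = 1072.
Length 3: M₁..M₃: k=1: 0+16348+47·61·4=27816; k=2: 192089+0+47·67·4=204685 → min 27816 | M₂..M₄: k=2: 0+1072+61·67·4=17420; k=3: 16348+0+61·4·4=17324 → min 17324 | M₃..M₅: k=3: 0+1072+67·4·67=19028; k=4: 1072+0+67·4·67=19028 → min 19028.
Length 4: M₁..M₄: k=1: 0+17324+47·61·4=28792; k=2: 192089+1072+47·67·4=205757; k=3: 27816+0+47·4·4=28568 → min 28568 | M₂..M₅: k=2: 0+19028+61·67·67=292857; k=3: 16348+1072+61·4·67=33768; k=4: 17324+0+61·4·67=33672 → min 33672.
Length 5: M₁..M₅: k=1: 0+33672+47·61·67=225761; k=2: 192089+19028+47·67·67=422100; k=3: 27816+1072+47·4·67=41484; k=4: 28568+0+47·4·67=41164 → min 41164.
Optimal order: (((M₁(M₂M₃))M₄)M₅) with cost 41164.

41164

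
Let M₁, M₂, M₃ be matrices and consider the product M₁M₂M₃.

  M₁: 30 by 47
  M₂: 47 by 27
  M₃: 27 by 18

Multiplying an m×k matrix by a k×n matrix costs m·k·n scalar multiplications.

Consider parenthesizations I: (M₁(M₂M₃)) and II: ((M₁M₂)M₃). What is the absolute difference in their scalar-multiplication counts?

4428

Order I = (M₁(M₂M₃)): (M₂M₃): 47×27 by 27×18 → 47×18, cost 47·27·18 = 22842; (M₁(M₂M₃)): 30×47 by 47×18 → 30×18, cost 30·47·18 = 25380; cumulative 48222. Total 48222.
Order II = ((M₁M₂)M₃): (M₁M₂): 30×47 by 47×27 → 30×27, cost 30·47·27 = 38070; ((M₁M₂)M₃): 30×27 by 27×18 → 30×18, cost 30·27·18 = 14580; cumulative 52650. Total 52650.
Difference: |48222 − 52650| = 4428.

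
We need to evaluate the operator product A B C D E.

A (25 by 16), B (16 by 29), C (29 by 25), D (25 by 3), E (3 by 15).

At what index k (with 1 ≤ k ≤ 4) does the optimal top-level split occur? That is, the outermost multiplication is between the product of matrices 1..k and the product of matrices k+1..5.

Adjacent pairs: AB = 25·16·29 = 11600; BC = 16·29·25 = 11600; CD = 29·25·3 = 2175; DE = 25·3·15 = 1125.
Length 3: A..C: k=1: 0+11600+25·16·25=21600; k=2: 11600+0+25·29·25=29725 → min 21600 | B..D: k=2: 0+2175+16·29·3=3567; k=3: 11600+0+16·25·3=12800 → min 3567 | C..E: k=3: 0+1125+29·25·15=12000; k=4: 2175+0+29·3·15=3480 → min 3480.
Length 4: A..D: k=1: 0+3567+25·16·3=4767; k=2: 11600+2175+25·29·3=15950; k=3: 21600+0+25·25·3=23475 → min 4767 | B..E: k=2: 0+3480+16·29·15=10440; k=3: 11600+1125+16·25·15=18725; k=4: 3567+0+16·3·15=4287 → min 4287.
Top-level splits: k=1: (A..A)·(B..E) → 0+4287+25·16·15 = 10287; k=2: (A..B)·(C..E) → 11600+3480+25·29·15 = 25955; k=3: (A..C)·(D..E) → 21600+1125+25·25·15 = 32100; k=4: (A..D)·(E..E) → 4767+0+25·3·15 = 5892.
Best split is after D, i.e. k = 4.

4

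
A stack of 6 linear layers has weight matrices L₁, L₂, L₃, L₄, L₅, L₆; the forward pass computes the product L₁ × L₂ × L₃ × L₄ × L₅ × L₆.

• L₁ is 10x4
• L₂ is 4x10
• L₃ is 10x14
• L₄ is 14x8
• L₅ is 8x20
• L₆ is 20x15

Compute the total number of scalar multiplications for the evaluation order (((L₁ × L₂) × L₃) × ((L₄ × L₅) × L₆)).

(L₁ × L₂): 10×4 by 4×10 → 10×10, cost 10·4·10 = 400
((L₁ × L₂) × L₃): 10×10 by 10×14 → 10×14, cost 10·10·14 = 1400; cumulative 1800
(L₄ × L₅): 14×8 by 8×20 → 14×20, cost 14·8·20 = 2240
((L₄ × L₅) × L₆): 14×20 by 20×15 → 14×15, cost 14·20·15 = 4200; cumulative 6440
(((L₁ × L₂) × L₃) × ((L₄ × L₅) × L₆)): 10×14 by 14×15 → 10×15, cost 10·14·15 = 2100; cumulative 10340
Total: 10340 scalar multiplications.

10340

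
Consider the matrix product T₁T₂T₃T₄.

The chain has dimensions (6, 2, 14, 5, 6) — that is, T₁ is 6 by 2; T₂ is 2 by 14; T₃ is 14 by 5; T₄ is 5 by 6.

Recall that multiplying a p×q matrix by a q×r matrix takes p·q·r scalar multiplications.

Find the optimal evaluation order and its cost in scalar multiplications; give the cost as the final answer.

Adjacent pairs: T₁T₂ = 6·2·14 = 168; T₂T₃ = 2·14·5 = 140; T₃T₄ = 14·5·6 = 420.
Length 3: T₁..T₃: k=1: 0+140+6·2·5=200; k=2: 168+0+6·14·5=588 → min 200 | T₂..T₄: k=2: 0+420+2·14·6=588; k=3: 140+0+2·5·6=200 → min 200.
Length 4: T₁..T₄: k=1: 0+200+6·2·6=272; k=2: 168+420+6·14·6=1092; k=3: 200+0+6·5·6=380 → min 272.
Optimal parenthesization: (T₁((T₂T₃)T₄)) with cost 272.

272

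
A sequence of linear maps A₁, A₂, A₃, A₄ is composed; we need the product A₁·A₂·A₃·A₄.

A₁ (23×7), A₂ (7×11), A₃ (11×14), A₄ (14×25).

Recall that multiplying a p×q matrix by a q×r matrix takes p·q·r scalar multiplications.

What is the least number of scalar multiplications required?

Adjacent pairs: A₁A₂ = 23·7·11 = 1771; A₂A₃ = 7·11·14 = 1078; A₃A₄ = 11·14·25 = 3850.
Length 3: A₁..A₃: k=1: 0+1078+23·7·14=3332; k=2: 1771+0+23·11·14=5313 → min 3332 | A₂..A₄: k=2: 0+3850+7·11·25=5775; k=3: 1078+0+7·14·25=3528 → min 3528.
Length 4: A₁..A₄: k=1: 0+3528+23·7·25=7553; k=2: 1771+3850+23·11·25=11946; k=3: 3332+0+23·14·25=11382 → min 7553.
Optimal order: (A₁·((A₂·A₃)·A₄)) with cost 7553.

7553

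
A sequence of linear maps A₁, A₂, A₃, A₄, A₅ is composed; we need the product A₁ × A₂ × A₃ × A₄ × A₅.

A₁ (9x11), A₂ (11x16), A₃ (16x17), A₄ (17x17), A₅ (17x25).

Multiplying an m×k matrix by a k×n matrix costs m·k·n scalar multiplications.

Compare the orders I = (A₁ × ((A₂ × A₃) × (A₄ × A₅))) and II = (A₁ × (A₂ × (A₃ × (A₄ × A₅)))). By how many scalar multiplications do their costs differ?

Order I = (A₁ × ((A₂ × A₃) × (A₄ × A₅))): (A₂ × A₃): 11×16 by 16×17 → 11×17, cost 11·16·17 = 2992; (A₄ × A₅): 17×17 by 17×25 → 17×25, cost 17·17·25 = 7225; ((A₂ × A₃) × (A₄ × A₅)): 11×17 by 17×25 → 11×25, cost 11·17·25 = 4675; cumulative 14892; (A₁ × ((A₂ × A₃) × (A₄ × A₅))): 9×11 by 11×25 → 9×25, cost 9·11·25 = 2475; cumulative 17367. Total 17367.
Order II = (A₁ × (A₂ × (A₃ × (A₄ × A₅)))): (A₄ × A₅): 17×17 by 17×25 → 17×25, cost 17·17·25 = 7225; (A₃ × (A₄ × A₅)): 16×17 by 17×25 → 16×25, cost 16·17·25 = 6800; cumulative 14025; (A₂ × (A₃ × (A₄ × A₅))): 11×16 by 16×25 → 11×25, cost 11·16·25 = 4400; cumulative 18425; (A₁ × (A₂ × (A₃ × (A₄ × A₅)))): 9×11 by 11×25 → 9×25, cost 9·11·25 = 2475; cumulative 20900. Total 20900.
Difference: |17367 − 20900| = 3533.

3533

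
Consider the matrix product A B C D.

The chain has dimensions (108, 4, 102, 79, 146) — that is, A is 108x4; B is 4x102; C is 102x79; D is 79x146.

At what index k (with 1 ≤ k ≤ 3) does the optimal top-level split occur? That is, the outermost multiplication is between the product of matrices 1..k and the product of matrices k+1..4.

1

Adjacent pairs: AB = 108·4·102 = 44064; BC = 4·102·79 = 32232; CD = 102·79·146 = 1176468.
Length 3: A..C: k=1: 0+32232+108·4·79=66360; k=2: 44064+0+108·102·79=914328 → min 66360 | B..D: k=2: 0+1176468+4·102·146=1236036; k=3: 32232+0+4·79·146=78368 → min 78368.
Top-level splits: k=1: (A..A)·(B..D) → 0+78368+108·4·146 = 141440; k=2: (A..B)·(C..D) → 44064+1176468+108·102·146 = 2828868; k=3: (A..C)·(D..D) → 66360+0+108·79·146 = 1312032.
Best split is after A, i.e. k = 1.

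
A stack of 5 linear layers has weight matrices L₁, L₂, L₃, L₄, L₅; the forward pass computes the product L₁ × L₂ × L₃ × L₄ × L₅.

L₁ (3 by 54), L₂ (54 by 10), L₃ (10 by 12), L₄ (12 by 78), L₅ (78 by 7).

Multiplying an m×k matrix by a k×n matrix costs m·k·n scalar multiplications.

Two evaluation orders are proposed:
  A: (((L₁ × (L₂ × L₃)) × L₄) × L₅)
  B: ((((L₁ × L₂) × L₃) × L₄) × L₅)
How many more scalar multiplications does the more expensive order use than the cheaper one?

Order A = (((L₁ × (L₂ × L₃)) × L₄) × L₅): (L₂ × L₃): 54×10 by 10×12 → 54×12, cost 54·10·12 = 6480; (L₁ × (L₂ × L₃)): 3×54 by 54×12 → 3×12, cost 3·54·12 = 1944; cumulative 8424; ((L₁ × (L₂ × L₃)) × L₄): 3×12 by 12×78 → 3×78, cost 3·12·78 = 2808; cumulative 11232; (((L₁ × (L₂ × L₃)) × L₄) × L₅): 3×78 by 78×7 → 3×7, cost 3·78·7 = 1638; cumulative 12870. Total 12870.
Order B = ((((L₁ × L₂) × L₃) × L₄) × L₅): (L₁ × L₂): 3×54 by 54×10 → 3×10, cost 3·54·10 = 1620; ((L₁ × L₂) × L₃): 3×10 by 10×12 → 3×12, cost 3·10·12 = 360; cumulative 1980; (((L₁ × L₂) × L₃) × L₄): 3×12 by 12×78 → 3×78, cost 3·12·78 = 2808; cumulative 4788; ((((L₁ × L₂) × L₃) × L₄) × L₅): 3×78 by 78×7 → 3×7, cost 3·78·7 = 1638; cumulative 6426. Total 6426.
Difference: |12870 − 6426| = 6444.

6444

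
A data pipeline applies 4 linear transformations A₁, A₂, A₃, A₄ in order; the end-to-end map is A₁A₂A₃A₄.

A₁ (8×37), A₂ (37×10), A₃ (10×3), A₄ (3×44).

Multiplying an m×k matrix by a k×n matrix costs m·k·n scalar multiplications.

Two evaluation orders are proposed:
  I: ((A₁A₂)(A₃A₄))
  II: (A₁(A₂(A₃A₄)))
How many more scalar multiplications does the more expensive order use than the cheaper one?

22824

Order I = ((A₁A₂)(A₃A₄)): (A₁A₂): 8×37 by 37×10 → 8×10, cost 8·37·10 = 2960; (A₃A₄): 10×3 by 3×44 → 10×44, cost 10·3·44 = 1320; ((A₁A₂)(A₃A₄)): 8×10 by 10×44 → 8×44, cost 8·10·44 = 3520; cumulative 7800. Total 7800.
Order II = (A₁(A₂(A₃A₄))): (A₃A₄): 10×3 by 3×44 → 10×44, cost 10·3·44 = 1320; (A₂(A₃A₄)): 37×10 by 10×44 → 37×44, cost 37·10·44 = 16280; cumulative 17600; (A₁(A₂(A₃A₄))): 8×37 by 37×44 → 8×44, cost 8·37·44 = 13024; cumulative 30624. Total 30624.
Difference: |7800 − 30624| = 22824.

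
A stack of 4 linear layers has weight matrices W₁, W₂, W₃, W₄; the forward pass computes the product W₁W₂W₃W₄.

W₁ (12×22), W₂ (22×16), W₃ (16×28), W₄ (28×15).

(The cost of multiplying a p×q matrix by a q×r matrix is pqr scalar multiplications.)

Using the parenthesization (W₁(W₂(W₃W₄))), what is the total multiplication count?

(W₃W₄): 16×28 by 28×15 → 16×15, cost 16·28·15 = 6720
(W₂(W₃W₄)): 22×16 by 16×15 → 22×15, cost 22·16·15 = 5280; cumulative 12000
(W₁(W₂(W₃W₄))): 12×22 by 22×15 → 12×15, cost 12·22·15 = 3960; cumulative 15960
Total: 15960 scalar multiplications.

15960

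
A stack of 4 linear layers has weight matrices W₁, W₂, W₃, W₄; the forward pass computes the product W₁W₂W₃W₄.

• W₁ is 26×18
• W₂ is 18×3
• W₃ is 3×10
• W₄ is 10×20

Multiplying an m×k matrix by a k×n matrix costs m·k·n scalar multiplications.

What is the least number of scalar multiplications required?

Adjacent pairs: W₁W₂ = 26·18·3 = 1404; W₂W₃ = 18·3·10 = 540; W₃W₄ = 3·10·20 = 600.
Length 3: W₁..W₃: k=1: 0+540+26·18·10=5220; k=2: 1404+0+26·3·10=2184 → min 2184 | W₂..W₄: k=2: 0+600+18·3·20=1680; k=3: 540+0+18·10·20=4140 → min 1680.
Length 4: W₁..W₄: k=1: 0+1680+26·18·20=11040; k=2: 1404+600+26·3·20=3564; k=3: 2184+0+26·10·20=7384 → min 3564.
Optimal order: ((W₁W₂)(W₃W₄)) with cost 3564.

3564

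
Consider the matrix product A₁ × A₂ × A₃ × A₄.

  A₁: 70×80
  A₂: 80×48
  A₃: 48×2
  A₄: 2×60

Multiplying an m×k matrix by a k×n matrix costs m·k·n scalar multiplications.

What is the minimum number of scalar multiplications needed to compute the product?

27280

Adjacent pairs: A₁A₂ = 70·80·48 = 268800; A₂A₃ = 80·48·2 = 7680; A₃A₄ = 48·2·60 = 5760.
Length 3: A₁..A₃: k=1: 0+7680+70·80·2=18880; k=2: 268800+0+70·48·2=275520 → min 18880 | A₂..A₄: k=2: 0+5760+80·48·60=236160; k=3: 7680+0+80·2·60=17280 → min 17280.
Length 4: A₁..A₄: k=1: 0+17280+70·80·60=353280; k=2: 268800+5760+70·48·60=476160; k=3: 18880+0+70·2·60=27280 → min 27280.
Optimal order: ((A₁ × (A₂ × A₃)) × A₄) with cost 27280.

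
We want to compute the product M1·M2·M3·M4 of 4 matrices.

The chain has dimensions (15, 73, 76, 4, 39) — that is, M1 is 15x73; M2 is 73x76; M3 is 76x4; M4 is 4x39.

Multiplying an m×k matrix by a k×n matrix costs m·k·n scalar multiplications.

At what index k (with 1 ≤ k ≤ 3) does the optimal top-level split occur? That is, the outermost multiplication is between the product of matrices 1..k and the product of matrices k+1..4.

Adjacent pairs: M1M2 = 15·73·76 = 83220; M2M3 = 73·76·4 = 22192; M3M4 = 76·4·39 = 11856.
Length 3: M1..M3: k=1: 0+22192+15·73·4=26572; k=2: 83220+0+15·76·4=87780 → min 26572 | M2..M4: k=2: 0+11856+73·76·39=228228; k=3: 22192+0+73·4·39=33580 → min 33580.
Top-level splits: k=1: (M1..M1)·(M2..M4) → 0+33580+15·73·39 = 76285; k=2: (M1..M2)·(M3..M4) → 83220+11856+15·76·39 = 139536; k=3: (M1..M3)·(M4..M4) → 26572+0+15·4·39 = 28912.
Best split is after M3, i.e. k = 3.

3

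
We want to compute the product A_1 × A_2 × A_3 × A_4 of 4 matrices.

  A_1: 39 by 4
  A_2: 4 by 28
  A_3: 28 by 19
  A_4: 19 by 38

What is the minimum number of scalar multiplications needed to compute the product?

10944

Adjacent pairs: A_1A_2 = 39·4·28 = 4368; A_2A_3 = 4·28·19 = 2128; A_3A_4 = 28·19·38 = 20216.
Length 3: A_1..A_3: k=1: 0+2128+39·4·19=5092; k=2: 4368+0+39·28·19=25116 → min 5092 | A_2..A_4: k=2: 0+20216+4·28·38=24472; k=3: 2128+0+4·19·38=5016 → min 5016.
Length 4: A_1..A_4: k=1: 0+5016+39·4·38=10944; k=2: 4368+20216+39·28·38=66080; k=3: 5092+0+39·19·38=33250 → min 10944.
Optimal order: (A_1 × ((A_2 × A_3) × A_4)) with cost 10944.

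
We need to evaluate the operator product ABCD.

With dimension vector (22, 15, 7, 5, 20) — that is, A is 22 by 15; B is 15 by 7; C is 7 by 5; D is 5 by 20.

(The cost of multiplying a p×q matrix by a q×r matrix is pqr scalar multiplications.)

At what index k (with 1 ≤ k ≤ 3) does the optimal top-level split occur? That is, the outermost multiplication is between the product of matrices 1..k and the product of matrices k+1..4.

Adjacent pairs: AB = 22·15·7 = 2310; BC = 15·7·5 = 525; CD = 7·5·20 = 700.
Length 3: A..C: k=1: 0+525+22·15·5=2175; k=2: 2310+0+22·7·5=3080 → min 2175 | B..D: k=2: 0+700+15·7·20=2800; k=3: 525+0+15·5·20=2025 → min 2025.
Top-level splits: k=1: (A..A)·(B..D) → 0+2025+22·15·20 = 8625; k=2: (A..B)·(C..D) → 2310+700+22·7·20 = 6090; k=3: (A..C)·(D..D) → 2175+0+22·5·20 = 4375.
Best split is after C, i.e. k = 3.

3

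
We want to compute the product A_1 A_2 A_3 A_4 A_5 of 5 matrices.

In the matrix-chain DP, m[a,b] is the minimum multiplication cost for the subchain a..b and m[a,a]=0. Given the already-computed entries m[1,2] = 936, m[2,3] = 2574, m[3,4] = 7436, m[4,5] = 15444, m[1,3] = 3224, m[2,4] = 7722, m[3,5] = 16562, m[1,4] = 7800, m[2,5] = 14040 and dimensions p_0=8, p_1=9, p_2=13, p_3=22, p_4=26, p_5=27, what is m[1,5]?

13416

m[1,5] = min over k∈[1,4] of m[1,k]+m[k+1,5]+p_{0}·p_k·p_{5}.
k=1: 0 + 14040 + 8·9·27 = 15984; k=2: 936 + 16562 + 8·13·27 = 20306; k=3: 3224 + 15444 + 8·22·27 = 23420; k=4: 7800 + 0 + 8·26·27 = 13416.
Minimum: 13416 at k=4.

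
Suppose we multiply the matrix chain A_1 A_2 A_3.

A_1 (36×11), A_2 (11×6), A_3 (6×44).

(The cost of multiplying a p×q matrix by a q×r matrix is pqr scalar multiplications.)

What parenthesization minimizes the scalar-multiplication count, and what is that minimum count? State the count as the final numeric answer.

11880

(A_1 (A_2 A_3)): cost 20328.
((A_1 A_2) A_3): cost 11880.
Optimal: ((A_1 A_2) A_3) with cost 11880.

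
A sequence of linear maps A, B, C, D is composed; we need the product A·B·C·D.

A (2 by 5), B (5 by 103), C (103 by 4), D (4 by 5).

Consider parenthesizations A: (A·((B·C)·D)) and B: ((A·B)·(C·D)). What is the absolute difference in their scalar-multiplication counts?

Order A = (A·((B·C)·D)): (B·C): 5×103 by 103×4 → 5×4, cost 5·103·4 = 2060; ((B·C)·D): 5×4 by 4×5 → 5×5, cost 5·4·5 = 100; cumulative 2160; (A·((B·C)·D)): 2×5 by 5×5 → 2×5, cost 2·5·5 = 50; cumulative 2210. Total 2210.
Order B = ((A·B)·(C·D)): (A·B): 2×5 by 5×103 → 2×103, cost 2·5·103 = 1030; (C·D): 103×4 by 4×5 → 103×5, cost 103·4·5 = 2060; ((A·B)·(C·D)): 2×103 by 103×5 → 2×5, cost 2·103·5 = 1030; cumulative 4120. Total 4120.
Difference: |2210 − 4120| = 1910.

1910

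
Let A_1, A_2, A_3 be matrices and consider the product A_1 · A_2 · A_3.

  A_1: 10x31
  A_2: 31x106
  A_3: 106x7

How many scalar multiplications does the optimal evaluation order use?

25172

Order (A_1 · (A_2 · A_3)): (A_2 · A_3): 31×106 by 106×7 → 31×7, cost 31·106·7 = 23002; (A_1 · (A_2 · A_3)): 10×31 by 31×7 → 10×7, cost 10·31·7 = 2170; cumulative 25172. Total 25172.
Order ((A_1 · A_2) · A_3): (A_1 · A_2): 10×31 by 31×106 → 10×106, cost 10·31·106 = 32860; ((A_1 · A_2) · A_3): 10×106 by 106×7 → 10×7, cost 10·106·7 = 7420; cumulative 40280. Total 40280.
Minimum: 25172.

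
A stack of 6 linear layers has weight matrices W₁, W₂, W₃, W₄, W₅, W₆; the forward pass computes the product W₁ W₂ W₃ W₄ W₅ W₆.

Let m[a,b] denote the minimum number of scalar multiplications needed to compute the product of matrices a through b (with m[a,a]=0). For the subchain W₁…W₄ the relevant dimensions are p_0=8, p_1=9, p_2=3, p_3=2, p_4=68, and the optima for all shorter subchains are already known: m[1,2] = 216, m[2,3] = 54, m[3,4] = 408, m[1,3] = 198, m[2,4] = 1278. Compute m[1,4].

m[1,4] = min over k∈[1,3] of m[1,k]+m[k+1,4]+p_{0}·p_k·p_{4}.
k=1: 0 + 1278 + 8·9·68 = 6174; k=2: 216 + 408 + 8·3·68 = 2256; k=3: 198 + 0 + 8·2·68 = 1286.
Minimum: 1286 at k=3.

1286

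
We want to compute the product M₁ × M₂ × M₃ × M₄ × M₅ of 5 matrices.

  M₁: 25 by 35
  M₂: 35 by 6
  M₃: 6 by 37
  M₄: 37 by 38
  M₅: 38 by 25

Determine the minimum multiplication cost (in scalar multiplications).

23136

Adjacent pairs: M₁M₂ = 25·35·6 = 5250; M₂M₃ = 35·6·37 = 7770; M₃M₄ = 6·37·38 = 8436; M₄M₅ = 37·38·25 = 35150.
Length 3: M₁..M₃: k=1: 0+7770+25·35·37=40145; k=2: 5250+0+25·6·37=10800 → min 10800 | M₂..M₄: k=2: 0+8436+35·6·38=16416; k=3: 7770+0+35·37·38=56980 → min 16416 | M₃..M₅: k=3: 0+35150+6·37·25=40700; k=4: 8436+0+6·38·25=14136 → min 14136.
Length 4: M₁..M₄: k=1: 0+16416+25·35·38=49666; k=2: 5250+8436+25·6·38=19386; k=3: 10800+0+25·37·38=45950 → min 19386 | M₂..M₅: k=2: 0+14136+35·6·25=19386; k=3: 7770+35150+35·37·25=75295; k=4: 16416+0+35·38·25=49666 → min 19386.
Length 5: M₁..M₅: k=1: 0+19386+25·35·25=41261; k=2: 5250+14136+25·6·25=23136; k=3: 10800+35150+25·37·25=69075; k=4: 19386+0+25·38·25=43136 → min 23136.
Optimal order: ((M₁ × M₂) × ((M₃ × M₄) × M₅)) with cost 23136.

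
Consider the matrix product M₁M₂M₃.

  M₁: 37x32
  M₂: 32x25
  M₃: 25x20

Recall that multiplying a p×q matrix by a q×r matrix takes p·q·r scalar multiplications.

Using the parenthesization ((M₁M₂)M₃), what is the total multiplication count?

48100

(M₁M₂): 37×32 by 32×25 → 37×25, cost 37·32·25 = 29600
((M₁M₂)M₃): 37×25 by 25×20 → 37×20, cost 37·25·20 = 18500; cumulative 48100
Total: 48100 scalar multiplications.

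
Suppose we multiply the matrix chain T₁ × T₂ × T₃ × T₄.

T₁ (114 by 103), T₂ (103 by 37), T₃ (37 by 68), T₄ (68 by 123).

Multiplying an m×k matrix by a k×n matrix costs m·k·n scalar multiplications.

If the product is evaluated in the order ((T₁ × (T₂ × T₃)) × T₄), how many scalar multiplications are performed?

2011100

(T₂ × T₃): 103×37 by 37×68 → 103×68, cost 103·37·68 = 259148
(T₁ × (T₂ × T₃)): 114×103 by 103×68 → 114×68, cost 114·103·68 = 798456; cumulative 1057604
((T₁ × (T₂ × T₃)) × T₄): 114×68 by 68×123 → 114×123, cost 114·68·123 = 953496; cumulative 2011100
Total: 2011100 scalar multiplications.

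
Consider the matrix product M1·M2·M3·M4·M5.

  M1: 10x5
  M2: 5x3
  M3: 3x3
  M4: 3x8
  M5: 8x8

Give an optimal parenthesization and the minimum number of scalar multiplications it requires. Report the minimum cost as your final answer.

Adjacent pairs: M1M2 = 10·5·3 = 150; M2M3 = 5·3·3 = 45; M3M4 = 3·3·8 = 72; M4M5 = 3·8·8 = 192.
Length 3: M1..M3: k=1: 0+45+10·5·3=195; k=2: 150+0+10·3·3=240 → min 195 | M2..M4: k=2: 0+72+5·3·8=192; k=3: 45+0+5·3·8=165 → min 165 | M3..M5: k=3: 0+192+3·3·8=264; k=4: 72+0+3·8·8=264 → min 264.
Length 4: M1..M4: k=1: 0+165+10·5·8=565; k=2: 150+72+10·3·8=462; k=3: 195+0+10·3·8=435 → min 435 | M2..M5: k=2: 0+264+5·3·8=384; k=3: 45+192+5·3·8=357; k=4: 165+0+5·8·8=485 → min 357.
Length 5: M1..M5: k=1: 0+357+10·5·8=757; k=2: 150+264+10·3·8=654; k=3: 195+192+10·3·8=627; k=4: 435+0+10·8·8=1075 → min 627.
Optimal parenthesization: ((M1·(M2·M3))·(M4·M5)) with cost 627.

627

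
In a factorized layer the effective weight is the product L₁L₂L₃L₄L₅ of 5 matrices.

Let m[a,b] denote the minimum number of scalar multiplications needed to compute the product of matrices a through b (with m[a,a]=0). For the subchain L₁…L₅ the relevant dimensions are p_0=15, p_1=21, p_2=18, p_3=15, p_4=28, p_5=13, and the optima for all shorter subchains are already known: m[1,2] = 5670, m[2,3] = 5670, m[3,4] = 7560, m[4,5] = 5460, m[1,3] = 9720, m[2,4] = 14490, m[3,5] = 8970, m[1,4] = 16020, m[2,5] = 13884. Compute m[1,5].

17979

m[1,5] = min over k∈[1,4] of m[1,k]+m[k+1,5]+p_{0}·p_k·p_{5}.
k=1: 0 + 13884 + 15·21·13 = 17979; k=2: 5670 + 8970 + 15·18·13 = 18150; k=3: 9720 + 5460 + 15·15·13 = 18105; k=4: 16020 + 0 + 15·28·13 = 21480.
Minimum: 17979 at k=1.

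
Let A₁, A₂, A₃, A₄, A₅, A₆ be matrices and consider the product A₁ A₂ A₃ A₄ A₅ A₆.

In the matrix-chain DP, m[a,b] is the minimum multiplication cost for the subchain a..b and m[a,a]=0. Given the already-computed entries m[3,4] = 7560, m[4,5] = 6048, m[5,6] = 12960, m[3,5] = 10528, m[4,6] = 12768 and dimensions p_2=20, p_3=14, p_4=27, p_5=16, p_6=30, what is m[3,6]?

m[3,6] = min over k∈[3,5] of m[3,k]+m[k+1,6]+p_{2}·p_k·p_{6}.
k=3: 0 + 12768 + 20·14·30 = 21168; k=4: 7560 + 12960 + 20·27·30 = 36720; k=5: 10528 + 0 + 20·16·30 = 20128.
Minimum: 20128 at k=5.

20128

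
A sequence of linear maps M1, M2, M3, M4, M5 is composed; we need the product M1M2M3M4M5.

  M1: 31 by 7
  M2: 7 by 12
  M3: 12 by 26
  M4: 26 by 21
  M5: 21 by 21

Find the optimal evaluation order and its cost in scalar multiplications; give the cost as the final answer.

13650

Adjacent pairs: M1M2 = 31·7·12 = 2604; M2M3 = 7·12·26 = 2184; M3M4 = 12·26·21 = 6552; M4M5 = 26·21·21 = 11466.
Length 3: M1..M3: k=1: 0+2184+31·7·26=7826; k=2: 2604+0+31·12·26=12276 → min 7826 | M2..M4: k=2: 0+6552+7·12·21=8316; k=3: 2184+0+7·26·21=6006 → min 6006 | M3..M5: k=3: 0+11466+12·26·21=18018; k=4: 6552+0+12·21·21=11844 → min 11844.
Length 4: M1..M4: k=1: 0+6006+31·7·21=10563; k=2: 2604+6552+31·12·21=16968; k=3: 7826+0+31·26·21=24752 → min 10563 | M2..M5: k=2: 0+11844+7·12·21=13608; k=3: 2184+11466+7·26·21=17472; k=4: 6006+0+7·21·21=9093 → min 9093.
Length 5: M1..M5: k=1: 0+9093+31·7·21=13650; k=2: 2604+11844+31·12·21=22260; k=3: 7826+11466+31·26·21=36218; k=4: 10563+0+31·21·21=24234 → min 13650.
Optimal parenthesization: (M1(((M2M3)M4)M5)) with cost 13650.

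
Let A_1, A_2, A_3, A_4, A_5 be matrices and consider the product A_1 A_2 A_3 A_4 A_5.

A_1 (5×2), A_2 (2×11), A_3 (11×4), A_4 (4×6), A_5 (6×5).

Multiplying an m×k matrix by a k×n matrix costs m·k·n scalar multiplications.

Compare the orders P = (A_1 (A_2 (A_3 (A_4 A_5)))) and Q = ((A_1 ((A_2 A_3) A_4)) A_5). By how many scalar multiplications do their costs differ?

Order P = (A_1 (A_2 (A_3 (A_4 A_5)))): (A_4 A_5): 4×6 by 6×5 → 4×5, cost 4·6·5 = 120; (A_3 (A_4 A_5)): 11×4 by 4×5 → 11×5, cost 11·4·5 = 220; cumulative 340; (A_2 (A_3 (A_4 A_5))): 2×11 by 11×5 → 2×5, cost 2·11·5 = 110; cumulative 450; (A_1 (A_2 (A_3 (A_4 A_5)))): 5×2 by 2×5 → 5×5, cost 5·2·5 = 50; cumulative 500. Total 500.
Order Q = ((A_1 ((A_2 A_3) A_4)) A_5): (A_2 A_3): 2×11 by 11×4 → 2×4, cost 2·11·4 = 88; ((A_2 A_3) A_4): 2×4 by 4×6 → 2×6, cost 2·4·6 = 48; cumulative 136; (A_1 ((A_2 A_3) A_4)): 5×2 by 2×6 → 5×6, cost 5·2·6 = 60; cumulative 196; ((A_1 ((A_2 A_3) A_4)) A_5): 5×6 by 6×5 → 5×5, cost 5·6·5 = 150; cumulative 346. Total 346.
Difference: |500 − 346| = 154.

154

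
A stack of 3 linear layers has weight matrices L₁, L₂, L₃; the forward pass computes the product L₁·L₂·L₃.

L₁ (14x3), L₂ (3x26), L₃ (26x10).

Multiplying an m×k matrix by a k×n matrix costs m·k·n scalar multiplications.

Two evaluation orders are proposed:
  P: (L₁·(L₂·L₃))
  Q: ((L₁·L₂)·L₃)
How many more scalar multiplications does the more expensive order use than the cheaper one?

Order P = (L₁·(L₂·L₃)): (L₂·L₃): 3×26 by 26×10 → 3×10, cost 3·26·10 = 780; (L₁·(L₂·L₃)): 14×3 by 3×10 → 14×10, cost 14·3·10 = 420; cumulative 1200. Total 1200.
Order Q = ((L₁·L₂)·L₃): (L₁·L₂): 14×3 by 3×26 → 14×26, cost 14·3·26 = 1092; ((L₁·L₂)·L₃): 14×26 by 26×10 → 14×10, cost 14·26·10 = 3640; cumulative 4732. Total 4732.
Difference: |1200 − 4732| = 3532.

3532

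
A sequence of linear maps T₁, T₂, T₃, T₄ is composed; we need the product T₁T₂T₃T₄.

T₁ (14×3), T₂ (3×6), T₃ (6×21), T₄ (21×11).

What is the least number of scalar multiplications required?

Adjacent pairs: T₁T₂ = 14·3·6 = 252; T₂T₃ = 3·6·21 = 378; T₃T₄ = 6·21·11 = 1386.
Length 3: T₁..T₃: k=1: 0+378+14·3·21=1260; k=2: 252+0+14·6·21=2016 → min 1260 | T₂..T₄: k=2: 0+1386+3·6·11=1584; k=3: 378+0+3·21·11=1071 → min 1071.
Length 4: T₁..T₄: k=1: 0+1071+14·3·11=1533; k=2: 252+1386+14·6·11=2562; k=3: 1260+0+14·21·11=4494 → min 1533.
Optimal order: (T₁((T₂T₃)T₄)) with cost 1533.

1533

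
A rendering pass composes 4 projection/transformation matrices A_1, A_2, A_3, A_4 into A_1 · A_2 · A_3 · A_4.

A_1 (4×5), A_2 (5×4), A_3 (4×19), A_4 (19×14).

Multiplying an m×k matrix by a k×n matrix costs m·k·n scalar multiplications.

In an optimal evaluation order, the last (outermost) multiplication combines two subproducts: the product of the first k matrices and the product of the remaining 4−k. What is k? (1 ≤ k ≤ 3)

2

Adjacent pairs: A_1A_2 = 4·5·4 = 80; A_2A_3 = 5·4·19 = 380; A_3A_4 = 4·19·14 = 1064.
Length 3: A_1..A_3: k=1: 0+380+4·5·19=760; k=2: 80+0+4·4·19=384 → min 384 | A_2..A_4: k=2: 0+1064+5·4·14=1344; k=3: 380+0+5·19·14=1710 → min 1344.
Top-level splits: k=1: (A_1..A_1)·(A_2..A_4) → 0+1344+4·5·14 = 1624; k=2: (A_1..A_2)·(A_3..A_4) → 80+1064+4·4·14 = 1368; k=3: (A_1..A_3)·(A_4..A_4) → 384+0+4·19·14 = 1448.
Best split is after A_2, i.e. k = 2.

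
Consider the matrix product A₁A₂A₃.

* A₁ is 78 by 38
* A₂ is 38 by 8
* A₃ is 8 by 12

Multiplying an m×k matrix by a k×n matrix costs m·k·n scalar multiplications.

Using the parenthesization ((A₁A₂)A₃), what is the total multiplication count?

(A₁A₂): 78×38 by 38×8 → 78×8, cost 78·38·8 = 23712
((A₁A₂)A₃): 78×8 by 8×12 → 78×12, cost 78·8·12 = 7488; cumulative 31200
Total: 31200 scalar multiplications.

31200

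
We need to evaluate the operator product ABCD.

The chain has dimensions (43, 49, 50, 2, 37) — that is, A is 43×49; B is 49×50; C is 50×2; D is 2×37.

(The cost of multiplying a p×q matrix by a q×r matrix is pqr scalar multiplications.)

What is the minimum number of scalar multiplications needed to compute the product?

12296

Adjacent pairs: AB = 43·49·50 = 105350; BC = 49·50·2 = 4900; CD = 50·2·37 = 3700.
Length 3: A..C: k=1: 0+4900+43·49·2=9114; k=2: 105350+0+43·50·2=109650 → min 9114 | B..D: k=2: 0+3700+49·50·37=94350; k=3: 4900+0+49·2·37=8526 → min 8526.
Length 4: A..D: k=1: 0+8526+43·49·37=86485; k=2: 105350+3700+43·50·37=188600; k=3: 9114+0+43·2·37=12296 → min 12296.
Optimal order: ((A(BC))D) with cost 12296.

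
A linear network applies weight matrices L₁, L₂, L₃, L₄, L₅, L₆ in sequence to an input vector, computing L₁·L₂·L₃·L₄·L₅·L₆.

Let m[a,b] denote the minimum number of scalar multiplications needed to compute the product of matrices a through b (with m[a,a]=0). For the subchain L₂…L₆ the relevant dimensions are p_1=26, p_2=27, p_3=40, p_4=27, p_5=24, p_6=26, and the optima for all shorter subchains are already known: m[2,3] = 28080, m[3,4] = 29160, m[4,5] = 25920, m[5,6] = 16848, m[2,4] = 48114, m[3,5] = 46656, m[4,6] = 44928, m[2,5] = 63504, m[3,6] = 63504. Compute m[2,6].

m[2,6] = min over k∈[2,5] of m[2,k]+m[k+1,6]+p_{1}·p_k·p_{6}.
k=2: 0 + 63504 + 26·27·26 = 81756; k=3: 28080 + 44928 + 26·40·26 = 100048; k=4: 48114 + 16848 + 26·27·26 = 83214; k=5: 63504 + 0 + 26·24·26 = 79728.
Minimum: 79728 at k=5.

79728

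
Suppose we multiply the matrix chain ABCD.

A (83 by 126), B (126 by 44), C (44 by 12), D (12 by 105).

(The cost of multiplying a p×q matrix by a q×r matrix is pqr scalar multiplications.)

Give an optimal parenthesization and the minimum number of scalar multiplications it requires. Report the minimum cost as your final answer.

Adjacent pairs: AB = 83·126·44 = 460152; BC = 126·44·12 = 66528; CD = 44·12·105 = 55440.
Length 3: A..C: k=1: 0+66528+83·126·12=192024; k=2: 460152+0+83·44·12=503976 → min 192024 | B..D: k=2: 0+55440+126·44·105=637560; k=3: 66528+0+126·12·105=225288 → min 225288.
Length 4: A..D: k=1: 0+225288+83·126·105=1323378; k=2: 460152+55440+83·44·105=899052; k=3: 192024+0+83·12·105=296604 → min 296604.
Optimal parenthesization: ((A(BC))D) with cost 296604.

296604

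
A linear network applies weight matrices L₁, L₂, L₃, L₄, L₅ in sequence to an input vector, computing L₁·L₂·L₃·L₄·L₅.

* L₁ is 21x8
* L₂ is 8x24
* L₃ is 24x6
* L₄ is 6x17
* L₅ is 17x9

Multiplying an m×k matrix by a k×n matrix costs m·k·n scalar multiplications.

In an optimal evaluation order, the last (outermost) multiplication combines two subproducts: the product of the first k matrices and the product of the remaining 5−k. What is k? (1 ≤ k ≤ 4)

Adjacent pairs: L₁L₂ = 21·8·24 = 4032; L₂L₃ = 8·24·6 = 1152; L₃L₄ = 24·6·17 = 2448; L₄L₅ = 6·17·9 = 918.
Length 3: L₁..L₃: k=1: 0+1152+21·8·6=2160; k=2: 4032+0+21·24·6=7056 → min 2160 | L₂..L₄: k=2: 0+2448+8·24·17=5712; k=3: 1152+0+8·6·17=1968 → min 1968 | L₃..L₅: k=3: 0+918+24·6·9=2214; k=4: 2448+0+24·17·9=6120 → min 2214.
Length 4: L₁..L₄: k=1: 0+1968+21·8·17=4824; k=2: 4032+2448+21·24·17=15048; k=3: 2160+0+21·6·17=4302 → min 4302 | L₂..L₅: k=2: 0+2214+8·24·9=3942; k=3: 1152+918+8·6·9=2502; k=4: 1968+0+8·17·9=3192 → min 2502.
Top-level splits: k=1: (L₁..L₁)·(L₂..L₅) → 0+2502+21·8·9 = 4014; k=2: (L₁..L₂)·(L₃..L₅) → 4032+2214+21·24·9 = 10782; k=3: (L₁..L₃)·(L₄..L₅) → 2160+918+21·6·9 = 4212; k=4: (L₁..L₄)·(L₅..L₅) → 4302+0+21·17·9 = 7515.
Best split is after L₁, i.e. k = 1.

1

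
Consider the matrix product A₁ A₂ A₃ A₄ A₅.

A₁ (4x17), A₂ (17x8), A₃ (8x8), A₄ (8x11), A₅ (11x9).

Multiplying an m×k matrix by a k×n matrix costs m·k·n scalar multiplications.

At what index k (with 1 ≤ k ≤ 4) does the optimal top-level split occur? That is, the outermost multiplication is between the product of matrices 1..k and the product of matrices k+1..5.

Adjacent pairs: A₁A₂ = 4·17·8 = 544; A₂A₃ = 17·8·8 = 1088; A₃A₄ = 8·8·11 = 704; A₄A₅ = 8·11·9 = 792.
Length 3: A₁..A₃: k=1: 0+1088+4·17·8=1632; k=2: 544+0+4·8·8=800 → min 800 | A₂..A₄: k=2: 0+704+17·8·11=2200; k=3: 1088+0+17·8·11=2584 → min 2200 | A₃..A₅: k=3: 0+792+8·8·9=1368; k=4: 704+0+8·11·9=1496 → min 1368.
Length 4: A₁..A₄: k=1: 0+2200+4·17·11=2948; k=2: 544+704+4·8·11=1600; k=3: 800+0+4·8·11=1152 → min 1152 | A₂..A₅: k=2: 0+1368+17·8·9=2592; k=3: 1088+792+17·8·9=3104; k=4: 2200+0+17·11·9=3883 → min 2592.
Top-level splits: k=1: (A₁..A₁)·(A₂..A₅) → 0+2592+4·17·9 = 3204; k=2: (A₁..A₂)·(A₃..A₅) → 544+1368+4·8·9 = 2200; k=3: (A₁..A₃)·(A₄..A₅) → 800+792+4·8·9 = 1880; k=4: (A₁..A₄)·(A₅..A₅) → 1152+0+4·11·9 = 1548.
Best split is after A₄, i.e. k = 4.

4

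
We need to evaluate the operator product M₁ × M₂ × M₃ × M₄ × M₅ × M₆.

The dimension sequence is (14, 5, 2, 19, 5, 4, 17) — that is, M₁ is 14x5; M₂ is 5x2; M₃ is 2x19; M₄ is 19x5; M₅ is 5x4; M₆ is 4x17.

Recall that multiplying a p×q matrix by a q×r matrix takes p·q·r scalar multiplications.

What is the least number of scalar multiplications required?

Adjacent pairs: M₁M₂ = 14·5·2 = 140; M₂M₃ = 5·2·19 = 190; M₃M₄ = 2·19·5 = 190; M₄M₅ = 19·5·4 = 380; M₅M₆ = 5·4·17 = 340.
Length 3: M₁..M₃: k=1: 0+190+14·5·19=1520; k=2: 140+0+14·2·19=672 → min 672 | M₂..M₄: k=2: 0+190+5·2·5=240; k=3: 190+0+5·19·5=665 → min 240 | M₃..M₅: k=3: 0+380+2·19·4=532; k=4: 190+0+2·5·4=230 → min 230 | M₄..M₆: k=4: 0+340+19·5·17=1955; k=5: 380+0+19·4·17=1672 → min 1672.
Length 4: M₁..M₄: k=1: 0+240+14·5·5=590; k=2: 140+190+14·2·5=470; k=3: 672+0+14·19·5=2002 → min 470 | M₂..M₅: k=2: 0+230+5·2·4=270; k=3: 190+380+5·19·4=950; k=4: 240+0+5·5·4=340 → min 270 | M₃..M₆: k=3: 0+1672+2·19·17=2318; k=4: 190+340+2·5·17=700; k=5: 230+0+2·4·17=366 → min 366.
Length 5: M₁..M₅: k=1: 0+270+14·5·4=550; k=2: 140+230+14·2·4=482; k=3: 672+380+14·19·4=2116; k=4: 470+0+14·5·4=750 → min 482 | M₂..M₆: k=2: 0+366+5·2·17=536; k=3: 190+1672+5·19·17=3477; k=4: 240+340+5·5·17=1005; k=5: 270+0+5·4·17=610 → min 536.
Length 6: M₁..M₆: k=1: 0+536+14·5·17=1726; k=2: 140+366+14·2·17=982; k=3: 672+1672+14·19·17=6866; k=4: 470+340+14·5·17=2000; k=5: 482+0+14·4·17=1434 → min 982.
Optimal order: ((M₁ × M₂) × (((M₃ × M₄) × M₅) × M₆)) with cost 982.

982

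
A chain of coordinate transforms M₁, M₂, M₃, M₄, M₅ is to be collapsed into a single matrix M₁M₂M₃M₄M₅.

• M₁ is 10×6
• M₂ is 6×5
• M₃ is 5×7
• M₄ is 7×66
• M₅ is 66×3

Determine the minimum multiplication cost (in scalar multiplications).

1761

Adjacent pairs: M₁M₂ = 10·6·5 = 300; M₂M₃ = 6·5·7 = 210; M₃M₄ = 5·7·66 = 2310; M₄M₅ = 7·66·3 = 1386.
Length 3: M₁..M₃: k=1: 0+210+10·6·7=630; k=2: 300+0+10·5·7=650 → min 630 | M₂..M₄: k=2: 0+2310+6·5·66=4290; k=3: 210+0+6·7·66=2982 → min 2982 | M₃..M₅: k=3: 0+1386+5·7·3=1491; k=4: 2310+0+5·66·3=3300 → min 1491.
Length 4: M₁..M₄: k=1: 0+2982+10·6·66=6942; k=2: 300+2310+10·5·66=5910; k=3: 630+0+10·7·66=5250 → min 5250 | M₂..M₅: k=2: 0+1491+6·5·3=1581; k=3: 210+1386+6·7·3=1722; k=4: 2982+0+6·66·3=4170 → min 1581.
Length 5: M₁..M₅: k=1: 0+1581+10·6·3=1761; k=2: 300+1491+10·5·3=1941; k=3: 630+1386+10·7·3=2226; k=4: 5250+0+10·66·3=7230 → min 1761.
Optimal order: (M₁(M₂(M₃(M₄M₅)))) with cost 1761.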